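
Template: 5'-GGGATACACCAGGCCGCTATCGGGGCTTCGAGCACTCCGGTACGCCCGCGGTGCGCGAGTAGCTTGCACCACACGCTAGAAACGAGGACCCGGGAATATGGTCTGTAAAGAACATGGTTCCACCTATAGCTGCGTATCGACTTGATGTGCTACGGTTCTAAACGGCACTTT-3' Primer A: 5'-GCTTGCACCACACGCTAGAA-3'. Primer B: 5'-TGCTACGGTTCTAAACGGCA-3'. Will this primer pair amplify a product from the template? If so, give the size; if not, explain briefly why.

No product — both primers anneal to the same strand and extend in the same direction.

Primer A (GCTTGCACCACACGCTAGAA) matches the top strand at positions 62–81 (3' end points downstream).
Primer B (TGCTACGGTTCTAAACGGCA) also matches the top strand directly, at positions 148–167 — its reverse complement TGCCGTTTAGAACCGTAGCA is not present.
Both primers anneal to the bottom strand with 3' ends pointing the same way, so neither can prime synthesis back toward the other.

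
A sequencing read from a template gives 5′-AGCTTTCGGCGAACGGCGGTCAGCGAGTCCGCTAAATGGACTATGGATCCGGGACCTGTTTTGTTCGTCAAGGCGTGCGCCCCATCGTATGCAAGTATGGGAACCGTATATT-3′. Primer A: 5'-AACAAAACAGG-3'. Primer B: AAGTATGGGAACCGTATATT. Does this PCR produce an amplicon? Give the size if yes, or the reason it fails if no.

Primer A (AACAAAACAGG) has reverse complement CCTGTTTTGTT, which matches the top strand at positions 55–65; primer A anneals to the top strand there with its 3' end pointing upstream toward position 55.
Primer B (AAGTATGGGAACCGTATATT) matches the top strand directly at positions 93–112; it anneals to the bottom strand with its 3' end pointing downstream toward position 112.
The 3' ends diverge (primer A extends toward position 1, primer B toward position 112), so the primers never converge on a shared product.

No product — the primers' 3' ends point away from each other.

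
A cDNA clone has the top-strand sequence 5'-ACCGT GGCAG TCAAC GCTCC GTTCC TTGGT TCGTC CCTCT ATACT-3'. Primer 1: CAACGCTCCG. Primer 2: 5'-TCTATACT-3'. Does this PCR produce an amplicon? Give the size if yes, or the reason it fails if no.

Primer 1 (CAACGCTCCG) matches the top strand at positions 12–21 (3' end points downstream).
Primer 2 (TCTATACT) also matches the top strand directly, at positions 38–45 — its reverse complement AGTATAGA is not present.
Both primers anneal to the bottom strand with 3' ends pointing the same way, so neither can prime synthesis back toward the other.

No product — both primers anneal to the same strand and extend in the same direction.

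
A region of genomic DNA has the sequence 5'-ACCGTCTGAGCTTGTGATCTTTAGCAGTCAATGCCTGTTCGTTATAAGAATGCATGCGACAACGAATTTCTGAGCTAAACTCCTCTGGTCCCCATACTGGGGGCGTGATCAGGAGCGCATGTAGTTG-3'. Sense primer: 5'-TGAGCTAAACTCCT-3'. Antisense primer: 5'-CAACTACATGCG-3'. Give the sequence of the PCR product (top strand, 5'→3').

5'-TGAGCTAAACTCCTCTGGTCCCCATACTGGGGGCGTGATCAGGAGCGCATGTAGTTG-3'

The forward primer matches the template at positions 71–84.
Taking the reverse complement of CAACTACATGCG gives CGCATGTAGTTG, found at positions 116–127 on the template; the primer anneals here to the top strand with its 3' end pointing upstream.
The product is the template from position 71 through 127 (57 bp).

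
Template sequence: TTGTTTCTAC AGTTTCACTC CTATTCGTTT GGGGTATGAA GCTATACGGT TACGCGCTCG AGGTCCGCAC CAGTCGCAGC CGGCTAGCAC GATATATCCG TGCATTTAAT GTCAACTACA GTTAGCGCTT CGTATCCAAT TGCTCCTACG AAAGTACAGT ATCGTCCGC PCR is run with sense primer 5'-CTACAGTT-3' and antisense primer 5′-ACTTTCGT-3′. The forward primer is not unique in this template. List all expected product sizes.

The forward primer CTACAGTT matches the top strand at positions 7–14, 116–123.
The reverse primer's reverse complement is ACGAAAGT, matching at positions 148–155.
Each forward site pairs with the reverse site to give a product ending at position 155: sizes 149, 40 bp.

149 bp, 40 bp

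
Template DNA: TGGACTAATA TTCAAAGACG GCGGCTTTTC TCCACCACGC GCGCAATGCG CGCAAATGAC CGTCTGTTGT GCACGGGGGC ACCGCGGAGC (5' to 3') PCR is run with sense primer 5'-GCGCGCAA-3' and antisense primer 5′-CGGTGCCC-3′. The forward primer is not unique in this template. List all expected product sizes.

The forward primer GCGCGCAA matches the top strand at positions 39–46, 48–55.
The reverse primer's reverse complement is GGGCACCG, matching at positions 77–84.
Each forward site pairs with the reverse site to give a product ending at position 84: sizes 46, 37 bp.

46 bp, 37 bp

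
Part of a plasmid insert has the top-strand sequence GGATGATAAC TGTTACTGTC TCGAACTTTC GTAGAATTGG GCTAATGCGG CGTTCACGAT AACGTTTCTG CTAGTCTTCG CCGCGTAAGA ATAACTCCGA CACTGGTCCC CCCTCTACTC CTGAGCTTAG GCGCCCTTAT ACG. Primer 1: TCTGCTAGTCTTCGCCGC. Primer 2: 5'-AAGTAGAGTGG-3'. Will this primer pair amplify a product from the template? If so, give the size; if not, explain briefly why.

No product — primer 2 has no binding site in the template.

Primer 2 (AAGTAGAGTGG) does not match the top strand, and its reverse complement CCACTCTACTT does not match either.
With no annealing site for primer 2, no amplification occurs.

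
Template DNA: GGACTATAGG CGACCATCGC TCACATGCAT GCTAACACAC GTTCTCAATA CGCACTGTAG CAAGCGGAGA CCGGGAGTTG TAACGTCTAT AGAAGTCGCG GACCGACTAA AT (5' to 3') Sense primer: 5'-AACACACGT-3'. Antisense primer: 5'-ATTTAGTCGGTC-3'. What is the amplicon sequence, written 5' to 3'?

5'-AACACACGTTCTCAATACGCACTGTAGCAAGCGGAGACCGGGAGTTGTAACGTCTATAGAAGTCGCGGACCGACTAAAT-3'

Scanning the template, AACACACGT occurs at positions 34–42; this primer anneals to the bottom strand there with its 3' end pointing downstream.
Reverse complement of the reverse primer: GACCGACTAAAT. This occurs on the top strand at positions 101–112.
The product is the template from position 34 through 112 (79 bp).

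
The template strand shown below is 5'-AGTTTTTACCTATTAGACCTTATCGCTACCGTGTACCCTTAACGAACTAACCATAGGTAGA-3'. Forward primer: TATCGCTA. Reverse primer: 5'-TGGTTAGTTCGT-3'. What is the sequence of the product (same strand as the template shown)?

The forward primer matches the template at positions 21–28.
The reverse primer's reverse complement is ACGAACTAACCA, which matches the template at positions 42–53.
The product is the template from position 21 through 53 (33 bp).

5'-TATCGCTACCGTGTACCCTTAACGAACTAACCA-3'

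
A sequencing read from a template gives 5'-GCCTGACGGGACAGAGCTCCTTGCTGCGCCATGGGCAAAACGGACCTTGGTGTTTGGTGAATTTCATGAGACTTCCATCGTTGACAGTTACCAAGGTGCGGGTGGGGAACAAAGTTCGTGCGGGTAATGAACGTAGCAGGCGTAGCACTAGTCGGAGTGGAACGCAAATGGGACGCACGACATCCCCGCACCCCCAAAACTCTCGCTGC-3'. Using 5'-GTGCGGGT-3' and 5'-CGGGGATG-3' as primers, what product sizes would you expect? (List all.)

93 bp, 71 bp

The forward primer GTGCGGGT matches the top strand at positions 96–103, 118–125.
The reverse primer's reverse complement is CATCCCCG, matching at positions 181–188.
Each forward site pairs with the reverse site to give a product ending at position 188: sizes 93, 71 bp.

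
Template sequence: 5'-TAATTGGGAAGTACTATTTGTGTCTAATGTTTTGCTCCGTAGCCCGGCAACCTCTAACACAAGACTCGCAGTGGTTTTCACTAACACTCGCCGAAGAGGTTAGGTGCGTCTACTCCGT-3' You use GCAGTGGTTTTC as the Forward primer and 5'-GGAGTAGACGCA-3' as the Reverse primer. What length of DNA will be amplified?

The forward primer matches the template at positions 68–79.
Reverse complement of the reverse primer: TGCGTCTACTCC. This occurs on the top strand at positions 105–116.
Amplicon spans positions 68–116: 49 bp.

49 bp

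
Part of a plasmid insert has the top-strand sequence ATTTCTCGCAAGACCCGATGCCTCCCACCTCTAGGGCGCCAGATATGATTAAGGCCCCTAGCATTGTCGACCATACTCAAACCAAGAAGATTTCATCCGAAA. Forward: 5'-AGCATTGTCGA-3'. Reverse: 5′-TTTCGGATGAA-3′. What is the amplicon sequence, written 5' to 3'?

Scanning the template, AGCATTGTCGA occurs at positions 60–70; this primer anneals to the bottom strand there with its 3' end pointing downstream.
Taking the reverse complement of TTTCGGATGAA gives TTCATCCGAAA, found at positions 92–102 on the template; the primer anneals here to the top strand with its 3' end pointing upstream.
The product is the template from position 60 through 102 (43 bp).

5'-AGCATTGTCGACCATACTCAAACCAAGAAGATTTCATCCGAAA-3'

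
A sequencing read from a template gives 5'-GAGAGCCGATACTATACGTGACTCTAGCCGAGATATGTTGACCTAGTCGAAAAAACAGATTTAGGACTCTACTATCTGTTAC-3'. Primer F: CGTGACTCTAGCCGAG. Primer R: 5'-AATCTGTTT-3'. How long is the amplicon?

45 bp

Forward primer CGTGACTCTAGCCGAG is found on the top strand at positions 17–32.
Reverse complement of the reverse primer: AAACAGATT. This occurs on the top strand at positions 53–61.
The product runs from position 17 to position 61, so its length is 61 − 17 + 1 = 45 bp.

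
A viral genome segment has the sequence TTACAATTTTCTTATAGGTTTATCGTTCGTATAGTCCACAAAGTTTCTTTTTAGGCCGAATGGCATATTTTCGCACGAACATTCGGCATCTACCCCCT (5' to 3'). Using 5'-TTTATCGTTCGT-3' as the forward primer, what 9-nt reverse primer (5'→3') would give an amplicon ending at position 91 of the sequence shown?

The forward primer binds at positions 19–30; the product's 3' end on the top strand is position 91.
The reverse primer anneals to the top strand over positions 83–91, i.e. to TCGGCATCT.
Its sequence written 5'→3' is the reverse complement: AGATGCCGA.

5'-AGATGCCGA-3'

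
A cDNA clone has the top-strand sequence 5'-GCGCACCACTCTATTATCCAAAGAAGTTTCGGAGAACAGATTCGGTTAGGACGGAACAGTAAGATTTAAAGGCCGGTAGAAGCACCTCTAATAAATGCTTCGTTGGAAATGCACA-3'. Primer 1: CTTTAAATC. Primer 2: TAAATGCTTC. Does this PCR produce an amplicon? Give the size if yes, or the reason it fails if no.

No product — the primers' 3' ends point away from each other.

Primer 1 (CTTTAAATC) has reverse complement GATTTAAAG, which matches the top strand at positions 63–71; primer 1 anneals to the top strand there with its 3' end pointing upstream toward position 63.
Primer 2 (TAAATGCTTC) matches the top strand directly at positions 92–101; it anneals to the bottom strand with its 3' end pointing downstream toward position 101.
The 3' ends diverge (primer 1 extends toward position 1, primer 2 toward position 115), so the primers never converge on a shared product.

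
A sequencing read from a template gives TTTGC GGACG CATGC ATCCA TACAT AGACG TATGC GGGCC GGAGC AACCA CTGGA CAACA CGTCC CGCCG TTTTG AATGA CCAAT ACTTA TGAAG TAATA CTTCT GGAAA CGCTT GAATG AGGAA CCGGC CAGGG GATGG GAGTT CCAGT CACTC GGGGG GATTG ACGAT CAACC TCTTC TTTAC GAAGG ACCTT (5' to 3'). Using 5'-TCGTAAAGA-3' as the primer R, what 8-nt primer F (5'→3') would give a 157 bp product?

5'-TATGCGGG-3'

The reverse primer's reverse complement TCTTTACGA matches the template at positions 179–187, so the product ends at position 187.
A 157 bp product then starts at position 187 − 157 + 1 = 31.
The forward primer is identical to the top strand there: TATGCGGG.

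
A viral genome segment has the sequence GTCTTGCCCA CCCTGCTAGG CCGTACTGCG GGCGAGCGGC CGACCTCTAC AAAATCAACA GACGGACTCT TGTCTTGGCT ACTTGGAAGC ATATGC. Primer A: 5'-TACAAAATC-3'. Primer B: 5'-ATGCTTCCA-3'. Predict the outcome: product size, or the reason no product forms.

Yes — a 45 bp product.

Primer A (TACAAAATC) matches the top strand at positions 48–56; it acts as a forward primer.
Primer B's reverse complement is TGGAAGCAT, matching the top strand at positions 84–92; it acts as a reverse primer.
The 3' ends face each other across positions 48–92, giving a 45 bp product.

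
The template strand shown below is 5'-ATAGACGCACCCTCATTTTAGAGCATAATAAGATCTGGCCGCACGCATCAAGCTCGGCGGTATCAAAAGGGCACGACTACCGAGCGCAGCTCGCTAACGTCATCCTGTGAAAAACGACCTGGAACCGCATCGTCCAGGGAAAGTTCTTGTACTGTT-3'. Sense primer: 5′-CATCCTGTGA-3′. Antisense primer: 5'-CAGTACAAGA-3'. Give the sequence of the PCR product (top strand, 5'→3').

Scanning the template, CATCCTGTGA occurs at positions 101–110; this primer anneals to the bottom strand there with its 3' end pointing downstream.
Taking the reverse complement of CAGTACAAGA gives TCTTGTACTG, found at positions 145–154 on the template; the primer anneals here to the top strand with its 3' end pointing upstream.
The product is the template from position 101 through 154 (54 bp).

5'-CATCCTGTGAAAAACGACCTGGAACCGCATCGTCCAGGGAAAGTTCTTGTACTG-3'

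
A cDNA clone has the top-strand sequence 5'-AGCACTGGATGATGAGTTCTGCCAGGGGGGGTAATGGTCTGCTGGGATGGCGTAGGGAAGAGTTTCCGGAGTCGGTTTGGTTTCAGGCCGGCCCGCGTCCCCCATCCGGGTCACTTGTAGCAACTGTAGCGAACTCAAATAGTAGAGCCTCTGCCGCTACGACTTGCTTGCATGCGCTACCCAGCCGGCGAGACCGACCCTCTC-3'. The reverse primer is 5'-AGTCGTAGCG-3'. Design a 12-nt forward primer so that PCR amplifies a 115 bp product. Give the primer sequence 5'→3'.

5'-GCGTAGGGAAGA-3'

The reverse primer's reverse complement CGCTACGACT matches the template at positions 155–164, so the product ends at position 164.
A 115 bp product then starts at position 164 − 115 + 1 = 50.
The forward primer is identical to the top strand there: GCGTAGGGAAGA.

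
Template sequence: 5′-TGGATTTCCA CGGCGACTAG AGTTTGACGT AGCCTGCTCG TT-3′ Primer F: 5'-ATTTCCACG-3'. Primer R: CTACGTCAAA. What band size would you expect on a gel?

29 bp

Scanning the template, ATTTCCACG occurs at positions 4–12; this primer anneals to the bottom strand there with its 3' end pointing downstream.
Reverse complement of the reverse primer: TTTGACGTAG. This occurs on the top strand at positions 23–32.
Amplicon spans positions 4–32: 29 bp.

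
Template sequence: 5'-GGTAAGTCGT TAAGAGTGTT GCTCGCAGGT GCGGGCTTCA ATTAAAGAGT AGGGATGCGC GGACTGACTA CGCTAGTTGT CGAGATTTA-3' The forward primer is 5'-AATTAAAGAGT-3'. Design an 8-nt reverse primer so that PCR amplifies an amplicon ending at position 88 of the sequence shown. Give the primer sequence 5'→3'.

The forward primer binds at positions 40–50; the product's 3' end on the top strand is position 88.
The reverse primer anneals to the top strand over positions 81–88, i.e. to CGAGATTT.
Its sequence written 5'→3' is the reverse complement: AAATCTCG.

5'-AAATCTCG-3'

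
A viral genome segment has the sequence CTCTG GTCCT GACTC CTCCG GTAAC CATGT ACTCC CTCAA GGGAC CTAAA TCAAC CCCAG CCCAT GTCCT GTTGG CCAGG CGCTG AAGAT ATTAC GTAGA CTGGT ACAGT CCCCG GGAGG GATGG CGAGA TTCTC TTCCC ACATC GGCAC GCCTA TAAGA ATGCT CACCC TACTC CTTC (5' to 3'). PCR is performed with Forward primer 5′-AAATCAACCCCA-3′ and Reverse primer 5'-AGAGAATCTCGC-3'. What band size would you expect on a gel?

89 bp

Scanning the template, AAATCAACCCCA occurs at positions 48–59; this primer anneals to the bottom strand there with its 3' end pointing downstream.
Reverse complement of the reverse primer: GCGAGATTCTCT. This occurs on the top strand at positions 125–136.
Product length = (reverse-primer end) − (forward-primer start) + 1 = 136 − 48 + 1 = 89 bp.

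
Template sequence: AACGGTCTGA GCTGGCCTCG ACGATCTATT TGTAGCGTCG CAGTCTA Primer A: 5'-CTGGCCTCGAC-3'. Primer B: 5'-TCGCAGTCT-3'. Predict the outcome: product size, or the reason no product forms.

Primer A (CTGGCCTCGAC) matches the top strand at positions 12–22 (3' end points downstream).
Primer B (TCGCAGTCT) also matches the top strand directly, at positions 38–46 — its reverse complement AGACTGCGA is not present.
Both primers anneal to the bottom strand with 3' ends pointing the same way, so neither can prime synthesis back toward the other.

No product — both primers anneal to the same strand and extend in the same direction.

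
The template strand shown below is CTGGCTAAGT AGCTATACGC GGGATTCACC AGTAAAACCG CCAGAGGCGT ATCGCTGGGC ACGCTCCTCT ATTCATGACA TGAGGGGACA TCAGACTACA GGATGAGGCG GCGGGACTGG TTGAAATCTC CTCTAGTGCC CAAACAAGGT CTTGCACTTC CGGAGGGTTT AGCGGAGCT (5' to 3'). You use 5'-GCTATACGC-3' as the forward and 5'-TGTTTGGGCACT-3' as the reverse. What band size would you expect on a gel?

Scanning the template, GCTATACGC occurs at positions 12–20; this primer anneals to the bottom strand there with its 3' end pointing downstream.
Taking the reverse complement of TGTTTGGGCACT gives AGTGCCCAAACA, found at positions 135–146 on the template; the primer anneals here to the top strand with its 3' end pointing upstream.
Amplicon spans positions 12–146: 135 bp.

135 bp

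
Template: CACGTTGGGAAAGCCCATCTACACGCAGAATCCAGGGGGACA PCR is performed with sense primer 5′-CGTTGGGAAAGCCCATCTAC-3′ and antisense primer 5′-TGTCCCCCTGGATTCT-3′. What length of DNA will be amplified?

40 bp

Forward primer CGTTGGGAAAGCCCATCTAC is found on the top strand at positions 3–22.
Taking the reverse complement of TGTCCCCCTGGATTCT gives AGAATCCAGGGGGACA, found at positions 27–42 on the template; the primer anneals here to the top strand with its 3' end pointing upstream.
Product length = (reverse-primer end) − (forward-primer start) + 1 = 42 − 3 + 1 = 40 bp.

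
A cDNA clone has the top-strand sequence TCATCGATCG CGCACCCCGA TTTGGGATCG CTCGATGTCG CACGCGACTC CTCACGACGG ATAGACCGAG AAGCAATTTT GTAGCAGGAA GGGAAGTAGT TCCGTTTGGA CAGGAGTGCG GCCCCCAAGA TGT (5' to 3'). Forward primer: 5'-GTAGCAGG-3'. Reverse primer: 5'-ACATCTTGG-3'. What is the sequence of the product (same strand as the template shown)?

5'-GTAGCAGGAAGGGAAGTAGTTCCGTTTGGACAGGAGTGCGGCCCCCAAGATGT-3'

Forward primer GTAGCAGG is found on the top strand at positions 81–88.
The reverse primer's reverse complement is CCAAGATGT, which matches the template at positions 125–133.
The product is the template from position 81 through 133 (53 bp).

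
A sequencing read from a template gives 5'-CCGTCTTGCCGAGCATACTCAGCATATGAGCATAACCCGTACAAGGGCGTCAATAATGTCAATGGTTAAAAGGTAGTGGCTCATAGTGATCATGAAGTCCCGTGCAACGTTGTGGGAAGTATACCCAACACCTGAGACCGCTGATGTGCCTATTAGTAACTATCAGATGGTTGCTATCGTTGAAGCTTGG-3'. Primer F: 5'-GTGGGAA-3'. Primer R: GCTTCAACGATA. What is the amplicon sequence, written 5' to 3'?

5'-GTGGGAAGTATACCCAACACCTGAGACCGCTGATGTGCCTATTAGTAACTATCAGATGGTTGCTATCGTTGAAGC-3'

Scanning the template, GTGGGAA occurs at positions 112–118; this primer anneals to the bottom strand there with its 3' end pointing downstream.
Reverse complement of the reverse primer: TATCGTTGAAGC. This occurs on the top strand at positions 175–186.
The product is the template from position 112 through 186 (75 bp).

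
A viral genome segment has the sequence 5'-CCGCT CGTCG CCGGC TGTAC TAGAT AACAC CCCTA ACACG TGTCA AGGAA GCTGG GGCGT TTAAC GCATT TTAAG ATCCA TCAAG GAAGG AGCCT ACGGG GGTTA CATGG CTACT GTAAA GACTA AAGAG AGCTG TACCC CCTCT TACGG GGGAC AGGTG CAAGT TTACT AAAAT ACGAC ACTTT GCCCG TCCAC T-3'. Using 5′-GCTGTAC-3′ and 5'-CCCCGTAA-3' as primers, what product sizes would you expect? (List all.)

The forward primer GCTGTAC matches the top strand at positions 14–20, 132–138.
The reverse primer's reverse complement is TTACGGGG, matching at positions 145–152.
Each forward site pairs with the reverse site to give a product ending at position 152: sizes 139, 21 bp.

139 bp, 21 bp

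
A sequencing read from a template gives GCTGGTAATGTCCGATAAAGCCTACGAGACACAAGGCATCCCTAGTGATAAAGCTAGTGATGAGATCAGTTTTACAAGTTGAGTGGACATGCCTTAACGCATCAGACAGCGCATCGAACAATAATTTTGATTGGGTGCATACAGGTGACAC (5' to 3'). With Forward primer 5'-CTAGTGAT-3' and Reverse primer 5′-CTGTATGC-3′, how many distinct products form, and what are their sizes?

The forward primer CTAGTGAT matches the top strand at positions 42–49, 54–61.
The reverse primer's reverse complement is GCATACAG, matching at positions 137–144.
Each forward site pairs with the reverse site to give a product ending at position 144: sizes 103, 91 bp.

Two products: 103 bp, 91 bp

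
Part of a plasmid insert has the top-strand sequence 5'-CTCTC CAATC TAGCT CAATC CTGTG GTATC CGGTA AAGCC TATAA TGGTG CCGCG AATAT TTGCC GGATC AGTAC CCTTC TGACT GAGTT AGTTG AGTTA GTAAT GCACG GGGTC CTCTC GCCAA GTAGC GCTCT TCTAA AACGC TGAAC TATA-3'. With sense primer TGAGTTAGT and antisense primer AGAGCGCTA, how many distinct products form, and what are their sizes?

The forward primer TGAGTTAGT matches the top strand at positions 85–93, 94–102.
The reverse primer's reverse complement is TAGCGCTCT, matching at positions 127–135.
Each forward site pairs with the reverse site to give a product ending at position 135: sizes 51, 42 bp.

Two products: 51 bp, 42 bp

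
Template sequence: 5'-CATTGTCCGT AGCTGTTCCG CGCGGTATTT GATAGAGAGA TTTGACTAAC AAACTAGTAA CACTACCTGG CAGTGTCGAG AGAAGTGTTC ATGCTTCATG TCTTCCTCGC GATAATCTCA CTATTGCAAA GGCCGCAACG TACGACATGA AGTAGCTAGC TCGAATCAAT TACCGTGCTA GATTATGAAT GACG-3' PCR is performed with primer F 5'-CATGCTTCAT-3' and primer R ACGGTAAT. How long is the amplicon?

87 bp

Forward primer CATGCTTCAT is found on the top strand at positions 90–99.
Reverse complement of the reverse primer: ATTACCGT. This occurs on the top strand at positions 169–176.
Product length = (reverse-primer end) − (forward-primer start) + 1 = 176 − 90 + 1 = 87 bp.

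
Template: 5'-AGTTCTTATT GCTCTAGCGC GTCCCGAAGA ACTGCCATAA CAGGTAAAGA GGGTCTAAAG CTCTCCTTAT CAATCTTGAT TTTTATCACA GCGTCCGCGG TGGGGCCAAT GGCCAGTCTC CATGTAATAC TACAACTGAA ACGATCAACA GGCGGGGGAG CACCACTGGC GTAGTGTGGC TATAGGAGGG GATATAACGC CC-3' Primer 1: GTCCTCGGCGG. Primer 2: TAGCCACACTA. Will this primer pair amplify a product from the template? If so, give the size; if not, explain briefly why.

Primer 1 (GTCCTCGGCGG) does not match the top strand, and its reverse complement CCGCCGAGGAC does not match either.
With no annealing site for primer 1, no amplification occurs.

No product — primer 1 has no binding site in the template.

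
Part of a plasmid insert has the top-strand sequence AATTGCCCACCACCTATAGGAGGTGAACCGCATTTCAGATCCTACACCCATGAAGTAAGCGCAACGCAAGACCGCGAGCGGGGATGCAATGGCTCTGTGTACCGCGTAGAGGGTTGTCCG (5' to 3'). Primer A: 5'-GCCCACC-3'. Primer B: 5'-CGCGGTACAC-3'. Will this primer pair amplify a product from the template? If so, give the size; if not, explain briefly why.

Primer A (GCCCACC) matches the top strand at positions 5–11; it acts as a forward primer.
Primer B's reverse complement is GTGTACCGCG, matching the top strand at positions 97–106; it acts as a reverse primer.
The 3' ends face each other across positions 5–106, giving a 102 bp product.

Yes — a 102 bp product.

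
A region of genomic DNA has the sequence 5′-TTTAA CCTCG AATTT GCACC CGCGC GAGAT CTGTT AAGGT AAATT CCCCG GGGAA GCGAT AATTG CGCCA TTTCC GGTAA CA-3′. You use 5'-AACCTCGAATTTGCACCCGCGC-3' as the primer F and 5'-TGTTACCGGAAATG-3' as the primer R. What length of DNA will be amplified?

79 bp

Forward primer AACCTCGAATTTGCACCCGCGC is found on the top strand at positions 4–25.
Reverse complement of the reverse primer: CATTTCCGGTAACA. This occurs on the top strand at positions 69–82.
The product runs from position 4 to position 82, so its length is 82 − 4 + 1 = 79 bp.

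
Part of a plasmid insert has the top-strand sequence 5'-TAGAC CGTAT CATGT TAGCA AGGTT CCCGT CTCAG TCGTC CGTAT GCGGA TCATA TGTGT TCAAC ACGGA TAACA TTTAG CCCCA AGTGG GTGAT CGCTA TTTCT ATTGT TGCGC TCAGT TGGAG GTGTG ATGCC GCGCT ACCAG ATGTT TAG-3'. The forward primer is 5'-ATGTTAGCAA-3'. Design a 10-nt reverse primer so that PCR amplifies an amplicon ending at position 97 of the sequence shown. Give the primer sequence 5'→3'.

The forward primer binds at positions 12–21; the product's 3' end on the top strand is position 97.
The reverse primer anneals to the top strand over positions 88–97, i.e. to TGGGTGATCG.
Its sequence written 5'→3' is the reverse complement: CGATCACCCA.

5'-CGATCACCCA-3'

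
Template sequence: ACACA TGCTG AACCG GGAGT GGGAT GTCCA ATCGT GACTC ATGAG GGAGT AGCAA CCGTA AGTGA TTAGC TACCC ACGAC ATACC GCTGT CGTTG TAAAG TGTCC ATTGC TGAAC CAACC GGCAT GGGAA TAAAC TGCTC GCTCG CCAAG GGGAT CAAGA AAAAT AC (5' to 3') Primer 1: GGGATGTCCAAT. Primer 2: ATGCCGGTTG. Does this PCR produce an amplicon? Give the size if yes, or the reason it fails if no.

Primer 1 (GGGATGTCCAAT) matches the top strand at positions 21–32; it acts as a forward primer.
Primer 2's reverse complement is CAACCGGCAT, matching the top strand at positions 116–125; it acts as a reverse primer.
The 3' ends face each other across positions 21–125, giving a 105 bp product.

Yes — a 105 bp product.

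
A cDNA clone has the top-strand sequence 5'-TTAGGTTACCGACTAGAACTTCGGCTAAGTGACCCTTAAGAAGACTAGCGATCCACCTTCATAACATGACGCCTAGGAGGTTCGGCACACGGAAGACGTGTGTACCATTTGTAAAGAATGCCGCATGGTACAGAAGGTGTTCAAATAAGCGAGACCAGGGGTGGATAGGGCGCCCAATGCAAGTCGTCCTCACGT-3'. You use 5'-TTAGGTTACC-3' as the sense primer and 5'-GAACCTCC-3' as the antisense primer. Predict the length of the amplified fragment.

83 bp

Forward primer TTAGGTTACC is found on the top strand at positions 1–10.
The reverse primer's reverse complement is GGAGGTTC, which matches the template at positions 76–83.
The product runs from position 1 to position 83, so its length is 83 − 1 + 1 = 83 bp.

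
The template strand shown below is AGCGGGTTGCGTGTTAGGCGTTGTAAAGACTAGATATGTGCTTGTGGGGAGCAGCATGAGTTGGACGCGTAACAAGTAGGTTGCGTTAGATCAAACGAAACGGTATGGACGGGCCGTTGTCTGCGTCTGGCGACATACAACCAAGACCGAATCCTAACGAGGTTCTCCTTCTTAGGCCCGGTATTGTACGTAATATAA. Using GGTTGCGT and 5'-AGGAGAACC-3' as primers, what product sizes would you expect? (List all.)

165 bp, 91 bp

The forward primer GGTTGCGT matches the top strand at positions 5–12, 79–86.
The reverse primer's reverse complement is GGTTCTCCT, matching at positions 161–169.
Each forward site pairs with the reverse site to give a product ending at position 169: sizes 165, 91 bp.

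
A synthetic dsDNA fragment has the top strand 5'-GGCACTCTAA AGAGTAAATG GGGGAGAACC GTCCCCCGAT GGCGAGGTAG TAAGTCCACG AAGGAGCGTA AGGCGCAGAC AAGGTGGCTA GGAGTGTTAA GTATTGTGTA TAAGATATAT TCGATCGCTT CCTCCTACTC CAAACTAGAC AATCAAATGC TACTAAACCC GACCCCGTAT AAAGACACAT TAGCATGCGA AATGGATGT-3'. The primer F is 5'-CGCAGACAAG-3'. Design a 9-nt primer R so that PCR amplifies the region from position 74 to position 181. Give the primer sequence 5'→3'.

5'-TATACGGGG-3'

The product's 3' end on the top strand is position 181.
The reverse primer anneals to the top strand over positions 173–181, i.e. to CCCCGTATA.
Its sequence written 5'→3' is the reverse complement: TATACGGGG.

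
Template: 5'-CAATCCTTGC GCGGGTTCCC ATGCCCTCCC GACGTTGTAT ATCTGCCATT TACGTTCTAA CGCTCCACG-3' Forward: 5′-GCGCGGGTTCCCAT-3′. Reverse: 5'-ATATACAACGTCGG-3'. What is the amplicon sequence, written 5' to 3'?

5'-GCGCGGGTTCCCATGCCCTCCCGACGTTGTATAT-3'

Scanning the template, GCGCGGGTTCCCAT occurs at positions 9–22; this primer anneals to the bottom strand there with its 3' end pointing downstream.
Taking the reverse complement of ATATACAACGTCGG gives CCGACGTTGTATAT, found at positions 29–42 on the template; the primer anneals here to the top strand with its 3' end pointing upstream.
The product is the template from position 9 through 42 (34 bp).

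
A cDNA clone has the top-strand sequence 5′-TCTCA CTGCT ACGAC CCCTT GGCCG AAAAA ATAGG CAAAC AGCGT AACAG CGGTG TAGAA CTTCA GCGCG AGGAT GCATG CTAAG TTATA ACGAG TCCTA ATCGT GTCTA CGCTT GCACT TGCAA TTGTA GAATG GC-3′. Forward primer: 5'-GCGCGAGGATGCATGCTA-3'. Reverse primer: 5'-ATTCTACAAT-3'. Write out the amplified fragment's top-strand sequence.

5'-GCGCGAGGATGCATGCTAAGTTATAACGAGTCCTAATCGTGTCTACGCTTGCACTTGCAATTGTAGAAT-3'

The forward primer matches the template at positions 66–83.
Taking the reverse complement of ATTCTACAAT gives ATTGTAGAAT, found at positions 125–134 on the template; the primer anneals here to the top strand with its 3' end pointing upstream.
The product is the template from position 66 through 134 (69 bp).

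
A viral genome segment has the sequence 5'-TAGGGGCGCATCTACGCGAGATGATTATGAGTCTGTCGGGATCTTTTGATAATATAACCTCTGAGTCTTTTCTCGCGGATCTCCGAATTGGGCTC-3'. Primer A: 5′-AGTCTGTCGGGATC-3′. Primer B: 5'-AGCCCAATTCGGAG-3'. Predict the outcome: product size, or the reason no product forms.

Primer A (AGTCTGTCGGGATC) matches the top strand at positions 30–43; it acts as a forward primer.
Primer B's reverse complement is CTCCGAATTGGGCT, matching the top strand at positions 81–94; it acts as a reverse primer.
The 3' ends face each other across positions 30–94, giving a 65 bp product.

Yes — a 65 bp product.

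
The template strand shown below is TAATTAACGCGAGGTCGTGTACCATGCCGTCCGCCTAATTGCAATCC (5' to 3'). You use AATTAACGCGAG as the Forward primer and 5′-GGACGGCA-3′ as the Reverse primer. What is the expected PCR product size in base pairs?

Scanning the template, AATTAACGCGAG occurs at positions 2–13; this primer anneals to the bottom strand there with its 3' end pointing downstream.
Taking the reverse complement of GGACGGCA gives TGCCGTCC, found at positions 25–32 on the template; the primer anneals here to the top strand with its 3' end pointing upstream.
Product length = (reverse-primer end) − (forward-primer start) + 1 = 32 − 2 + 1 = 31 bp.

31 bp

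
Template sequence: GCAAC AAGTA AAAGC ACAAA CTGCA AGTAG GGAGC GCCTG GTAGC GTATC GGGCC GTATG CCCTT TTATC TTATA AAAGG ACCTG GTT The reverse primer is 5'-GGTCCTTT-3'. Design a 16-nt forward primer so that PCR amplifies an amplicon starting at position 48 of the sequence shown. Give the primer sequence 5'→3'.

5'-ATCGGGCCGTATGCCC-3'

The reverse primer's reverse complement AAAGGACC matches the template at positions 76–83; the product starts at position 48.
The forward primer is identical to the top strand over positions 48–63: ATCGGGCCGTATGCCC.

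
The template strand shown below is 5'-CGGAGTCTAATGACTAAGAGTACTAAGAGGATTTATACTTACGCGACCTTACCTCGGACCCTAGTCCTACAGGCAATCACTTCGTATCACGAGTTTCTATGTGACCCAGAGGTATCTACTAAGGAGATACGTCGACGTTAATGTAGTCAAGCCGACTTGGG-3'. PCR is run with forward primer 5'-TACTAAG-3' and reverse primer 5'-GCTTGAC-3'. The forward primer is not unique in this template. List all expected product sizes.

The forward primer TACTAAG matches the top strand at positions 21–27, 117–123.
The reverse primer's reverse complement is GTCAAGC, matching at positions 146–152.
Each forward site pairs with the reverse site to give a product ending at position 152: sizes 132, 36 bp.

132 bp, 36 bp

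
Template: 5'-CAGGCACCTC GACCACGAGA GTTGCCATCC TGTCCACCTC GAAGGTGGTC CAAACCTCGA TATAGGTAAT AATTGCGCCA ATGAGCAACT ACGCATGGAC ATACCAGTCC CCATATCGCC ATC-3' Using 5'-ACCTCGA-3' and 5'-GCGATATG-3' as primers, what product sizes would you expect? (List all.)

The forward primer ACCTCGA matches the top strand at positions 6–12, 36–42, 54–60.
The reverse primer's reverse complement is CATATCGC, matching at positions 112–119.
Each forward site pairs with the reverse site to give a product ending at position 119: sizes 114, 84, 66 bp.

114 bp, 84 bp, 66 bp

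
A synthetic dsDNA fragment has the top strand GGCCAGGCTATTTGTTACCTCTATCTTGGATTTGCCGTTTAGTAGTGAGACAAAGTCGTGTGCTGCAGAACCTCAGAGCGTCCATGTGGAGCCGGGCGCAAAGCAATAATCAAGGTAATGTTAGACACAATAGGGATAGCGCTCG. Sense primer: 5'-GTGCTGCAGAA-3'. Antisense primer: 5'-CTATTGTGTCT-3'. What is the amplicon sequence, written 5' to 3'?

Forward primer GTGCTGCAGAA is found on the top strand at positions 60–70.
Taking the reverse complement of CTATTGTGTCT gives AGACACAATAG, found at positions 123–133 on the template; the primer anneals here to the top strand with its 3' end pointing upstream.
The product is the template from position 60 through 133 (74 bp).

5'-GTGCTGCAGAACCTCAGAGCGTCCATGTGGAGCCGGGCGCAAAGCAATAATCAAGGTAATGTTAGACACAATAG-3'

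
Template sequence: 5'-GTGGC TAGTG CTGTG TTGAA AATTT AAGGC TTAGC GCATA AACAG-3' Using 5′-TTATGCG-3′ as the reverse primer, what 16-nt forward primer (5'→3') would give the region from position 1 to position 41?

The reverse primer's reverse complement CGCATAA matches the template at positions 35–41; the product starts at position 1.
The forward primer is identical to the top strand over positions 1–16: GTGGCTAGTGCTGTGT.

5'-GTGGCTAGTGCTGTGT-3'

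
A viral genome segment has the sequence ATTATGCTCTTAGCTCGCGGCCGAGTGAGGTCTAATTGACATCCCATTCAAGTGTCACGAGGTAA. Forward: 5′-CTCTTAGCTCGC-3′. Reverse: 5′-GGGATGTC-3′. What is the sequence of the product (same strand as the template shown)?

Scanning the template, CTCTTAGCTCGC occurs at positions 7–18; this primer anneals to the bottom strand there with its 3' end pointing downstream.
Taking the reverse complement of GGGATGTC gives GACATCCC, found at positions 38–45 on the template; the primer anneals here to the top strand with its 3' end pointing upstream.
The product is the template from position 7 through 45 (39 bp).

5'-CTCTTAGCTCGCGGCCGAGTGAGGTCTAATTGACATCCC-3'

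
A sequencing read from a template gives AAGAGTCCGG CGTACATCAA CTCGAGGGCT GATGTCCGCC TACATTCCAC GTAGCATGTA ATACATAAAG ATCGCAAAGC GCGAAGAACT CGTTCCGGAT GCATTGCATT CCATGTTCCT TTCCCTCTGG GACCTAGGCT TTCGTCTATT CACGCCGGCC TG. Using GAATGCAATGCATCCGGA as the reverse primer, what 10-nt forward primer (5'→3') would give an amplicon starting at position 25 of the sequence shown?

The reverse primer's reverse complement TCCGGATGCATTGCATTC matches the template at positions 94–111; the product starts at position 25.
The forward primer is identical to the top strand over positions 25–34: AGGGCTGATG.

5'-AGGGCTGATG-3'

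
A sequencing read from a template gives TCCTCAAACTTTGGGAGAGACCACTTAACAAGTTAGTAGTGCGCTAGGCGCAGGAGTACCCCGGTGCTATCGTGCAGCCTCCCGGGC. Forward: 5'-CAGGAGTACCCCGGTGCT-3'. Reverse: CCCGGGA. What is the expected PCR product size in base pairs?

36 bp

Forward primer CAGGAGTACCCCGGTGCT is found on the top strand at positions 51–68.
Reverse complement of the reverse primer: TCCCGGG. This occurs on the top strand at positions 80–86.
The product runs from position 51 to position 86, so its length is 86 − 51 + 1 = 36 bp.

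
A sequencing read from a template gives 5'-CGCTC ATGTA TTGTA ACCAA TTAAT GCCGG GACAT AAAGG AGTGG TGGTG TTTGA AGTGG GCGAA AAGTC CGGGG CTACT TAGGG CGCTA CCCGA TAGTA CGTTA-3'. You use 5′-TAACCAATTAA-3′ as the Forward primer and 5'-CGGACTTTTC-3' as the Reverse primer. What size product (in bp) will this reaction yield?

59 bp

Forward primer TAACCAATTAA is found on the top strand at positions 14–24.
Taking the reverse complement of CGGACTTTTC gives GAAAAGTCCG, found at positions 63–72 on the template; the primer anneals here to the top strand with its 3' end pointing upstream.
Amplicon spans positions 14–72: 59 bp.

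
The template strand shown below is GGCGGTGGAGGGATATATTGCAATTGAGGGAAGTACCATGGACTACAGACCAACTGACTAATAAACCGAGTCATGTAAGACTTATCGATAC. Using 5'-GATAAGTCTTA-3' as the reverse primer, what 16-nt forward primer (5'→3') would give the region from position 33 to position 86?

5'-GTACCATGGACTACAG-3'

The reverse primer's reverse complement TAAGACTTATC matches the template at positions 76–86; the product starts at position 33.
The forward primer is identical to the top strand over positions 33–48: GTACCATGGACTACAG.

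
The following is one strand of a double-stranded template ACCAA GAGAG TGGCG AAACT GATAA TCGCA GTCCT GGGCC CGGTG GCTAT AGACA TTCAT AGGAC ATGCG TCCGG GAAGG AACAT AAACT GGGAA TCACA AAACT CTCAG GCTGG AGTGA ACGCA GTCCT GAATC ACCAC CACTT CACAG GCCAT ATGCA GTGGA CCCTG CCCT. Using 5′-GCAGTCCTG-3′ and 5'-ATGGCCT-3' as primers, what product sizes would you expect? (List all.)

The forward primer GCAGTCCTG matches the top strand at positions 28–36, 123–131.
The reverse primer's reverse complement is AGGCCAT, matching at positions 149–155.
Each forward site pairs with the reverse site to give a product ending at position 155: sizes 128, 33 bp.

128 bp, 33 bp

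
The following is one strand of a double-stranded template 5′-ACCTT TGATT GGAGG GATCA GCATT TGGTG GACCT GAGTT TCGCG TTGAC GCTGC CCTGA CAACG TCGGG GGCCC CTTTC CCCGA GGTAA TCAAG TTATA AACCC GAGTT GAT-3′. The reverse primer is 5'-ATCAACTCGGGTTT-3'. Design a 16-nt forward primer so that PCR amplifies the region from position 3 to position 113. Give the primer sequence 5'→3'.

5'-CTTTGATTGGAGGGAT-3'

The reverse primer's reverse complement AAACCCGAGTTGAT matches the template at positions 100–113; the product starts at position 3.
The forward primer is identical to the top strand over positions 3–18: CTTTGATTGGAGGGAT.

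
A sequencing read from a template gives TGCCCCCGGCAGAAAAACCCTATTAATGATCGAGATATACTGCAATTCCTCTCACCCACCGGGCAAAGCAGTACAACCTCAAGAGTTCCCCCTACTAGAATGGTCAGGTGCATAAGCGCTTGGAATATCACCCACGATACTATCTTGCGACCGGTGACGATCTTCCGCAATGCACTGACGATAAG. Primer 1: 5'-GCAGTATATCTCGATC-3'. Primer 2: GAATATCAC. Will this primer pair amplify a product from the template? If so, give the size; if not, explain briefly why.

No product — the primers' 3' ends point away from each other.

Primer 1 (GCAGTATATCTCGATC) has reverse complement GATCGAGATATACTGC, which matches the top strand at positions 28–43; primer 1 anneals to the top strand there with its 3' end pointing upstream toward position 28.
Primer 2 (GAATATCAC) matches the top strand directly at positions 123–131; it anneals to the bottom strand with its 3' end pointing downstream toward position 131.
The 3' ends diverge (primer 1 extends toward position 1, primer 2 toward position 185), so the primers never converge on a shared product.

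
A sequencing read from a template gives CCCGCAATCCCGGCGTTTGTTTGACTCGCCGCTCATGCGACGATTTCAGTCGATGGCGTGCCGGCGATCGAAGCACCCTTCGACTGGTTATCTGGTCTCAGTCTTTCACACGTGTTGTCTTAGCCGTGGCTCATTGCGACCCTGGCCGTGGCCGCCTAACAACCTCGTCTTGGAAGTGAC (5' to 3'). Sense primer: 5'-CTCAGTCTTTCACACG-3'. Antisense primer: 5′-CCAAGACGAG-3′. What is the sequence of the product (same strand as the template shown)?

5'-CTCAGTCTTTCACACGTGTTGTCTTAGCCGTGGCTCATTGCGACCCTGGCCGTGGCCGCCTAACAACCTCGTCTTGG-3'

Scanning the template, CTCAGTCTTTCACACG occurs at positions 97–112; this primer anneals to the bottom strand there with its 3' end pointing downstream.
Taking the reverse complement of CCAAGACGAG gives CTCGTCTTGG, found at positions 164–173 on the template; the primer anneals here to the top strand with its 3' end pointing upstream.
The product is the template from position 97 through 173 (77 bp).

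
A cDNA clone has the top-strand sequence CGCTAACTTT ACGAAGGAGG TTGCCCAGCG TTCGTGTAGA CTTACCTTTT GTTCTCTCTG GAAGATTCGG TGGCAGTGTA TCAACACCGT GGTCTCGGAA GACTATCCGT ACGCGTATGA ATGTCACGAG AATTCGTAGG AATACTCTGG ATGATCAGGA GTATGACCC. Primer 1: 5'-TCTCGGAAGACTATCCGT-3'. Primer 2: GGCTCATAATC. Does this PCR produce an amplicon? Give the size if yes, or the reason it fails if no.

No product — primer 2 has no binding site in the template.

Primer 2 (GGCTCATAATC) does not match the top strand, and its reverse complement GATTATGAGCC does not match either.
With no annealing site for primer 2, no amplification occurs.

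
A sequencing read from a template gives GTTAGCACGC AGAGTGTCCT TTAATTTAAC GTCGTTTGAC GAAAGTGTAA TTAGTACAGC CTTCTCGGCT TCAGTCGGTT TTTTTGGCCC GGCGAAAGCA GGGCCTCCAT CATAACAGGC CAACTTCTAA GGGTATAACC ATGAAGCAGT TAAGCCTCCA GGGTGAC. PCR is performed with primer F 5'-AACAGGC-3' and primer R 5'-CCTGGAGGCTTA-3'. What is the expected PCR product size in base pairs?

The forward primer matches the template at positions 114–120.
Taking the reverse complement of CCTGGAGGCTTA gives TAAGCCTCCAGG, found at positions 151–162 on the template; the primer anneals here to the top strand with its 3' end pointing upstream.
Product length = (reverse-primer end) − (forward-primer start) + 1 = 162 − 114 + 1 = 49 bp.

49 bp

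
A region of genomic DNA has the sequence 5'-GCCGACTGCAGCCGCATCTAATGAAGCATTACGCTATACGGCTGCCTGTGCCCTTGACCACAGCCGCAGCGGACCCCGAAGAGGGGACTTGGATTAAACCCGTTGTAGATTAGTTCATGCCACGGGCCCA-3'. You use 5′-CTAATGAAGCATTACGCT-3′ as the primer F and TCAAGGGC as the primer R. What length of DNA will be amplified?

The forward primer matches the template at positions 18–35.
Reverse complement of the reverse primer: GCCCTTGA. This occurs on the top strand at positions 50–57.
Product length = (reverse-primer end) − (forward-primer start) + 1 = 57 − 18 + 1 = 40 bp.

40 bp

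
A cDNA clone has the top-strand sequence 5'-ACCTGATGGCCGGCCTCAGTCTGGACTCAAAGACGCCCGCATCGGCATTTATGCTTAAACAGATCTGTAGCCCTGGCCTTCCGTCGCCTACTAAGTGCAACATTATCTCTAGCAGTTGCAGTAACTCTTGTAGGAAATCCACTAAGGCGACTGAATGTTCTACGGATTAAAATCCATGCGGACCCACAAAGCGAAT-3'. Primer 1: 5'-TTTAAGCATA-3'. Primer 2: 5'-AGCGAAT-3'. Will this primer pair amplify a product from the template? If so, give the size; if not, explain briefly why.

Primer 1 (TTTAAGCATA) has reverse complement TATGCTTAAA, which matches the top strand at positions 50–59; primer 1 anneals to the top strand there with its 3' end pointing upstream toward position 50.
Primer 2 (AGCGAAT) matches the top strand directly at positions 190–196; it anneals to the bottom strand with its 3' end pointing downstream toward position 196.
The 3' ends diverge (primer 1 extends toward position 1, primer 2 toward position 196), so the primers never converge on a shared product.

No product — the primers' 3' ends point away from each other.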